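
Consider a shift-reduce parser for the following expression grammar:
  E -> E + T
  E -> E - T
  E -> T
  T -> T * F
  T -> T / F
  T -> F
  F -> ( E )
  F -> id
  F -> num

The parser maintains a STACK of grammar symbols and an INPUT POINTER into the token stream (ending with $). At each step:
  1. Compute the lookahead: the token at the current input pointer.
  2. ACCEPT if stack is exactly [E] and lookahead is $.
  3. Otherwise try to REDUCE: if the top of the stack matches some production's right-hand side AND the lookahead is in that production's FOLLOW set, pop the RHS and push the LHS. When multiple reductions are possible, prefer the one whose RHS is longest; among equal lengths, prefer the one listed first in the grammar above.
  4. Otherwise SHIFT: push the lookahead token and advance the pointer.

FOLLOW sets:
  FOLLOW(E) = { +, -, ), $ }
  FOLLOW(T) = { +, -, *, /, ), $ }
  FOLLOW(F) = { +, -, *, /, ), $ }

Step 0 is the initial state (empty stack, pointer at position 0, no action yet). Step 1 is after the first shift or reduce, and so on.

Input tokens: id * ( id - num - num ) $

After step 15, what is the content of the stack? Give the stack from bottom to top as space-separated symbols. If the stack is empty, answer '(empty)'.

Step 1: shift id. Stack=[id] ptr=1 lookahead=* remaining=[* ( id - num - num ) $]
Step 2: reduce F->id. Stack=[F] ptr=1 lookahead=* remaining=[* ( id - num - num ) $]
Step 3: reduce T->F. Stack=[T] ptr=1 lookahead=* remaining=[* ( id - num - num ) $]
Step 4: shift *. Stack=[T *] ptr=2 lookahead=( remaining=[( id - num - num ) $]
Step 5: shift (. Stack=[T * (] ptr=3 lookahead=id remaining=[id - num - num ) $]
Step 6: shift id. Stack=[T * ( id] ptr=4 lookahead=- remaining=[- num - num ) $]
Step 7: reduce F->id. Stack=[T * ( F] ptr=4 lookahead=- remaining=[- num - num ) $]
Step 8: reduce T->F. Stack=[T * ( T] ptr=4 lookahead=- remaining=[- num - num ) $]
Step 9: reduce E->T. Stack=[T * ( E] ptr=4 lookahead=- remaining=[- num - num ) $]
Step 10: shift -. Stack=[T * ( E -] ptr=5 lookahead=num remaining=[num - num ) $]
Step 11: shift num. Stack=[T * ( E - num] ptr=6 lookahead=- remaining=[- num ) $]
Step 12: reduce F->num. Stack=[T * ( E - F] ptr=6 lookahead=- remaining=[- num ) $]
Step 13: reduce T->F. Stack=[T * ( E - T] ptr=6 lookahead=- remaining=[- num ) $]
Step 14: reduce E->E - T. Stack=[T * ( E] ptr=6 lookahead=- remaining=[- num ) $]
Step 15: shift -. Stack=[T * ( E -] ptr=7 lookahead=num remaining=[num ) $]

Answer: T * ( E -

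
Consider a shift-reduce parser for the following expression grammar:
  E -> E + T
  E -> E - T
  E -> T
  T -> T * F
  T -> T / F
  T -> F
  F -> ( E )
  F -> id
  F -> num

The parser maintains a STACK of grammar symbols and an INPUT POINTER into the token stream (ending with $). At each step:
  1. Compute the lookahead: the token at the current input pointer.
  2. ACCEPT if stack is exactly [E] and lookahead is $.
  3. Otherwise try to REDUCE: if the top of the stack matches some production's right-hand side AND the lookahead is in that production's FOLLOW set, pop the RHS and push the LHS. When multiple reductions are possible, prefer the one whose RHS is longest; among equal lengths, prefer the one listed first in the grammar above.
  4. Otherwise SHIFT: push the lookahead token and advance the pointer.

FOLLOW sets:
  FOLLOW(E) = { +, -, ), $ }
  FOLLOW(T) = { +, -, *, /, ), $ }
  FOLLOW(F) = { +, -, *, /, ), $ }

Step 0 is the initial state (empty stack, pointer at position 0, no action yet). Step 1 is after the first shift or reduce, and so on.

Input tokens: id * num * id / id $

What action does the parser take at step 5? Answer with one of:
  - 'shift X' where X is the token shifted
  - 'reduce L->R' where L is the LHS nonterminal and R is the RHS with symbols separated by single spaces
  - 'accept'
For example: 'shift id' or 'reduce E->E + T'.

Step 1: shift id. Stack=[id] ptr=1 lookahead=* remaining=[* num * id / id $]
Step 2: reduce F->id. Stack=[F] ptr=1 lookahead=* remaining=[* num * id / id $]
Step 3: reduce T->F. Stack=[T] ptr=1 lookahead=* remaining=[* num * id / id $]
Step 4: shift *. Stack=[T *] ptr=2 lookahead=num remaining=[num * id / id $]
Step 5: shift num. Stack=[T * num] ptr=3 lookahead=* remaining=[* id / id $]

Answer: shift num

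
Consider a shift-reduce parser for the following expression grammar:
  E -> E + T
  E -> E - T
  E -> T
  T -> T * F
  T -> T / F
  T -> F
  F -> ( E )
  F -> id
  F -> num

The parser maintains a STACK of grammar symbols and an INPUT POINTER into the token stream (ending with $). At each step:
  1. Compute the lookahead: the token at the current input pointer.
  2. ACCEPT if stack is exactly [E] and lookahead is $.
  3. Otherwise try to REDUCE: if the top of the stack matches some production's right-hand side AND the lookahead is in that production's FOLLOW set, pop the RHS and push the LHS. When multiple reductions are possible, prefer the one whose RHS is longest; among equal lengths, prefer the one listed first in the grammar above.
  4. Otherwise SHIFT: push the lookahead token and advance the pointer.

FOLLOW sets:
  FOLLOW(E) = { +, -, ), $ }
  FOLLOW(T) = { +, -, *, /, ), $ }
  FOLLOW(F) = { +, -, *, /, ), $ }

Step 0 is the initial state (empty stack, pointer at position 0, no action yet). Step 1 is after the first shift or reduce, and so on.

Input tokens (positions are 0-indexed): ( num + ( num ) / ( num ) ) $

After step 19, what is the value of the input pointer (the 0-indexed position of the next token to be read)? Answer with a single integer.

Step 1: shift (. Stack=[(] ptr=1 lookahead=num remaining=[num + ( num ) / ( num ) ) $]
Step 2: shift num. Stack=[( num] ptr=2 lookahead=+ remaining=[+ ( num ) / ( num ) ) $]
Step 3: reduce F->num. Stack=[( F] ptr=2 lookahead=+ remaining=[+ ( num ) / ( num ) ) $]
Step 4: reduce T->F. Stack=[( T] ptr=2 lookahead=+ remaining=[+ ( num ) / ( num ) ) $]
Step 5: reduce E->T. Stack=[( E] ptr=2 lookahead=+ remaining=[+ ( num ) / ( num ) ) $]
Step 6: shift +. Stack=[( E +] ptr=3 lookahead=( remaining=[( num ) / ( num ) ) $]
Step 7: shift (. Stack=[( E + (] ptr=4 lookahead=num remaining=[num ) / ( num ) ) $]
Step 8: shift num. Stack=[( E + ( num] ptr=5 lookahead=) remaining=[) / ( num ) ) $]
Step 9: reduce F->num. Stack=[( E + ( F] ptr=5 lookahead=) remaining=[) / ( num ) ) $]
Step 10: reduce T->F. Stack=[( E + ( T] ptr=5 lookahead=) remaining=[) / ( num ) ) $]
Step 11: reduce E->T. Stack=[( E + ( E] ptr=5 lookahead=) remaining=[) / ( num ) ) $]
Step 12: shift ). Stack=[( E + ( E )] ptr=6 lookahead=/ remaining=[/ ( num ) ) $]
Step 13: reduce F->( E ). Stack=[( E + F] ptr=6 lookahead=/ remaining=[/ ( num ) ) $]
Step 14: reduce T->F. Stack=[( E + T] ptr=6 lookahead=/ remaining=[/ ( num ) ) $]
Step 15: shift /. Stack=[( E + T /] ptr=7 lookahead=( remaining=[( num ) ) $]
Step 16: shift (. Stack=[( E + T / (] ptr=8 lookahead=num remaining=[num ) ) $]
Step 17: shift num. Stack=[( E + T / ( num] ptr=9 lookahead=) remaining=[) ) $]
Step 18: reduce F->num. Stack=[( E + T / ( F] ptr=9 lookahead=) remaining=[) ) $]
Step 19: reduce T->F. Stack=[( E + T / ( T] ptr=9 lookahead=) remaining=[) ) $]

Answer: 9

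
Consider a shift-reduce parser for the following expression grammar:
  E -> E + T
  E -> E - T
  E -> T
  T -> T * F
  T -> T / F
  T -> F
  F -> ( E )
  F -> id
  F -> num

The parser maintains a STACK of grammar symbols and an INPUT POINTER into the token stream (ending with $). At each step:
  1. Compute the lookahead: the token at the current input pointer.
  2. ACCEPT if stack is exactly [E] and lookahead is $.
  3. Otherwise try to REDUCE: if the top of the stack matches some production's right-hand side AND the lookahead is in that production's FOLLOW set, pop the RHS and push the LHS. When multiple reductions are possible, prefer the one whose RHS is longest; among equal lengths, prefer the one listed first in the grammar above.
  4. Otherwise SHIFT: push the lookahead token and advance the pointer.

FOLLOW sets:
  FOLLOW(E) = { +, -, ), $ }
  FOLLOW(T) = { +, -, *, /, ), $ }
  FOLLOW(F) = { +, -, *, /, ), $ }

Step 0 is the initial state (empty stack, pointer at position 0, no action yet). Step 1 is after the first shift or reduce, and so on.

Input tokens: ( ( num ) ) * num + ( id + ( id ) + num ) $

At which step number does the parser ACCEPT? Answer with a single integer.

Step 1: shift (. Stack=[(] ptr=1 lookahead=( remaining=[( num ) ) * num + ( id + ( id ) + num ) $]
Step 2: shift (. Stack=[( (] ptr=2 lookahead=num remaining=[num ) ) * num + ( id + ( id ) + num ) $]
Step 3: shift num. Stack=[( ( num] ptr=3 lookahead=) remaining=[) ) * num + ( id + ( id ) + num ) $]
Step 4: reduce F->num. Stack=[( ( F] ptr=3 lookahead=) remaining=[) ) * num + ( id + ( id ) + num ) $]
Step 5: reduce T->F. Stack=[( ( T] ptr=3 lookahead=) remaining=[) ) * num + ( id + ( id ) + num ) $]
Step 6: reduce E->T. Stack=[( ( E] ptr=3 lookahead=) remaining=[) ) * num + ( id + ( id ) + num ) $]
Step 7: shift ). Stack=[( ( E )] ptr=4 lookahead=) remaining=[) * num + ( id + ( id ) + num ) $]
Step 8: reduce F->( E ). Stack=[( F] ptr=4 lookahead=) remaining=[) * num + ( id + ( id ) + num ) $]
Step 9: reduce T->F. Stack=[( T] ptr=4 lookahead=) remaining=[) * num + ( id + ( id ) + num ) $]
Step 10: reduce E->T. Stack=[( E] ptr=4 lookahead=) remaining=[) * num + ( id + ( id ) + num ) $]
Step 11: shift ). Stack=[( E )] ptr=5 lookahead=* remaining=[* num + ( id + ( id ) + num ) $]
Step 12: reduce F->( E ). Stack=[F] ptr=5 lookahead=* remaining=[* num + ( id + ( id ) + num ) $]
Step 13: reduce T->F. Stack=[T] ptr=5 lookahead=* remaining=[* num + ( id + ( id ) + num ) $]
Step 14: shift *. Stack=[T *] ptr=6 lookahead=num remaining=[num + ( id + ( id ) + num ) $]
Step 15: shift num. Stack=[T * num] ptr=7 lookahead=+ remaining=[+ ( id + ( id ) + num ) $]
Step 16: reduce F->num. Stack=[T * F] ptr=7 lookahead=+ remaining=[+ ( id + ( id ) + num ) $]
Step 17: reduce T->T * F. Stack=[T] ptr=7 lookahead=+ remaining=[+ ( id + ( id ) + num ) $]
Step 18: reduce E->T. Stack=[E] ptr=7 lookahead=+ remaining=[+ ( id + ( id ) + num ) $]
Step 19: shift +. Stack=[E +] ptr=8 lookahead=( remaining=[( id + ( id ) + num ) $]
Step 20: shift (. Stack=[E + (] ptr=9 lookahead=id remaining=[id + ( id ) + num ) $]
Step 21: shift id. Stack=[E + ( id] ptr=10 lookahead=+ remaining=[+ ( id ) + num ) $]
Step 22: reduce F->id. Stack=[E + ( F] ptr=10 lookahead=+ remaining=[+ ( id ) + num ) $]
Step 23: reduce T->F. Stack=[E + ( T] ptr=10 lookahead=+ remaining=[+ ( id ) + num ) $]
Step 24: reduce E->T. Stack=[E + ( E] ptr=10 lookahead=+ remaining=[+ ( id ) + num ) $]
Step 25: shift +. Stack=[E + ( E +] ptr=11 lookahead=( remaining=[( id ) + num ) $]
Step 26: shift (. Stack=[E + ( E + (] ptr=12 lookahead=id remaining=[id ) + num ) $]
Step 27: shift id. Stack=[E + ( E + ( id] ptr=13 lookahead=) remaining=[) + num ) $]
Step 28: reduce F->id. Stack=[E + ( E + ( F] ptr=13 lookahead=) remaining=[) + num ) $]
Step 29: reduce T->F. Stack=[E + ( E + ( T] ptr=13 lookahead=) remaining=[) + num ) $]
Step 30: reduce E->T. Stack=[E + ( E + ( E] ptr=13 lookahead=) remaining=[) + num ) $]
Step 31: shift ). Stack=[E + ( E + ( E )] ptr=14 lookahead=+ remaining=[+ num ) $]
Step 32: reduce F->( E ). Stack=[E + ( E + F] ptr=14 lookahead=+ remaining=[+ num ) $]
Step 33: reduce T->F. Stack=[E + ( E + T] ptr=14 lookahead=+ remaining=[+ num ) $]
Step 34: reduce E->E + T. Stack=[E + ( E] ptr=14 lookahead=+ remaining=[+ num ) $]
Step 35: shift +. Stack=[E + ( E +] ptr=15 lookahead=num remaining=[num ) $]
Step 36: shift num. Stack=[E + ( E + num] ptr=16 lookahead=) remaining=[) $]
Step 37: reduce F->num. Stack=[E + ( E + F] ptr=16 lookahead=) remaining=[) $]
Step 38: reduce T->F. Stack=[E + ( E + T] ptr=16 lookahead=) remaining=[) $]
Step 39: reduce E->E + T. Stack=[E + ( E] ptr=16 lookahead=) remaining=[) $]
Step 40: shift ). Stack=[E + ( E )] ptr=17 lookahead=$ remaining=[$]
Step 41: reduce F->( E ). Stack=[E + F] ptr=17 lookahead=$ remaining=[$]
Step 42: reduce T->F. Stack=[E + T] ptr=17 lookahead=$ remaining=[$]
Step 43: reduce E->E + T. Stack=[E] ptr=17 lookahead=$ remaining=[$]
Step 44: accept. Stack=[E] ptr=17 lookahead=$ remaining=[$]

Answer: 44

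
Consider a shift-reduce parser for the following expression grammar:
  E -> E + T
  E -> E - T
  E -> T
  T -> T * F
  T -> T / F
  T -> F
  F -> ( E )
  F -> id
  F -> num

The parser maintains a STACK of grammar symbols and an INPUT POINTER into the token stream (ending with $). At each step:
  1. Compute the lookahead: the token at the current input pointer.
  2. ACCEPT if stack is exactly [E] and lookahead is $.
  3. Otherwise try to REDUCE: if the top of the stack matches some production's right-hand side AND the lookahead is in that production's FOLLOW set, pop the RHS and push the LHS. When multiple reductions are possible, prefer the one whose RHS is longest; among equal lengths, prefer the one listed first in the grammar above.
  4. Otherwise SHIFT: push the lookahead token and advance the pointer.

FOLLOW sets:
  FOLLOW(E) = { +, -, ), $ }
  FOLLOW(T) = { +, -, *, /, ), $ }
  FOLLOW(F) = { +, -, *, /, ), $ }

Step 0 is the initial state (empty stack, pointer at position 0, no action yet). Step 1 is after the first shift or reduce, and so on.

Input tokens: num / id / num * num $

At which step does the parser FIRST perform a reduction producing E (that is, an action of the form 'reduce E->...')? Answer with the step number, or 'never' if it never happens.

Answer: 16

Derivation:
Step 1: shift num. Stack=[num] ptr=1 lookahead=/ remaining=[/ id / num * num $]
Step 2: reduce F->num. Stack=[F] ptr=1 lookahead=/ remaining=[/ id / num * num $]
Step 3: reduce T->F. Stack=[T] ptr=1 lookahead=/ remaining=[/ id / num * num $]
Step 4: shift /. Stack=[T /] ptr=2 lookahead=id remaining=[id / num * num $]
Step 5: shift id. Stack=[T / id] ptr=3 lookahead=/ remaining=[/ num * num $]
Step 6: reduce F->id. Stack=[T / F] ptr=3 lookahead=/ remaining=[/ num * num $]
Step 7: reduce T->T / F. Stack=[T] ptr=3 lookahead=/ remaining=[/ num * num $]
Step 8: shift /. Stack=[T /] ptr=4 lookahead=num remaining=[num * num $]
Step 9: shift num. Stack=[T / num] ptr=5 lookahead=* remaining=[* num $]
Step 10: reduce F->num. Stack=[T / F] ptr=5 lookahead=* remaining=[* num $]
Step 11: reduce T->T / F. Stack=[T] ptr=5 lookahead=* remaining=[* num $]
Step 12: shift *. Stack=[T *] ptr=6 lookahead=num remaining=[num $]
Step 13: shift num. Stack=[T * num] ptr=7 lookahead=$ remaining=[$]
Step 14: reduce F->num. Stack=[T * F] ptr=7 lookahead=$ remaining=[$]
Step 15: reduce T->T * F. Stack=[T] ptr=7 lookahead=$ remaining=[$]
Step 16: reduce E->T. Stack=[E] ptr=7 lookahead=$ remaining=[$]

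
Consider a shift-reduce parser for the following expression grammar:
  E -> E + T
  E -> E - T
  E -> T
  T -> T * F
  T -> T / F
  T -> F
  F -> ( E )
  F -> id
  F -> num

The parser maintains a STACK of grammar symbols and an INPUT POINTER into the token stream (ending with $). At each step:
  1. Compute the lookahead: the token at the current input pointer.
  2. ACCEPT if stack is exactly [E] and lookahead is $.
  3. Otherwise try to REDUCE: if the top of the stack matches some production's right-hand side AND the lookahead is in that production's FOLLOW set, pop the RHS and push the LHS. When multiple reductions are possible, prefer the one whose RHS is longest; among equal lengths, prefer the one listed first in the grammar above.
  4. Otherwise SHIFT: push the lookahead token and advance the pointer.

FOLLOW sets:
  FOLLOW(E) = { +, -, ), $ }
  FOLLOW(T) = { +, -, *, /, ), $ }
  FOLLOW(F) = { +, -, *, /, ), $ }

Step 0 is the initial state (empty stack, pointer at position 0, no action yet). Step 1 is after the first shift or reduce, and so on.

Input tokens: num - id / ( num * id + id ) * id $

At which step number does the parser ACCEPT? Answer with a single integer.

Answer: 32

Derivation:
Step 1: shift num. Stack=[num] ptr=1 lookahead=- remaining=[- id / ( num * id + id ) * id $]
Step 2: reduce F->num. Stack=[F] ptr=1 lookahead=- remaining=[- id / ( num * id + id ) * id $]
Step 3: reduce T->F. Stack=[T] ptr=1 lookahead=- remaining=[- id / ( num * id + id ) * id $]
Step 4: reduce E->T. Stack=[E] ptr=1 lookahead=- remaining=[- id / ( num * id + id ) * id $]
Step 5: shift -. Stack=[E -] ptr=2 lookahead=id remaining=[id / ( num * id + id ) * id $]
Step 6: shift id. Stack=[E - id] ptr=3 lookahead=/ remaining=[/ ( num * id + id ) * id $]
Step 7: reduce F->id. Stack=[E - F] ptr=3 lookahead=/ remaining=[/ ( num * id + id ) * id $]
Step 8: reduce T->F. Stack=[E - T] ptr=3 lookahead=/ remaining=[/ ( num * id + id ) * id $]
Step 9: shift /. Stack=[E - T /] ptr=4 lookahead=( remaining=[( num * id + id ) * id $]
Step 10: shift (. Stack=[E - T / (] ptr=5 lookahead=num remaining=[num * id + id ) * id $]
Step 11: shift num. Stack=[E - T / ( num] ptr=6 lookahead=* remaining=[* id + id ) * id $]
Step 12: reduce F->num. Stack=[E - T / ( F] ptr=6 lookahead=* remaining=[* id + id ) * id $]
Step 13: reduce T->F. Stack=[E - T / ( T] ptr=6 lookahead=* remaining=[* id + id ) * id $]
Step 14: shift *. Stack=[E - T / ( T *] ptr=7 lookahead=id remaining=[id + id ) * id $]
Step 15: shift id. Stack=[E - T / ( T * id] ptr=8 lookahead=+ remaining=[+ id ) * id $]
Step 16: reduce F->id. Stack=[E - T / ( T * F] ptr=8 lookahead=+ remaining=[+ id ) * id $]
Step 17: reduce T->T * F. Stack=[E - T / ( T] ptr=8 lookahead=+ remaining=[+ id ) * id $]
Step 18: reduce E->T. Stack=[E - T / ( E] ptr=8 lookahead=+ remaining=[+ id ) * id $]
Step 19: shift +. Stack=[E - T / ( E +] ptr=9 lookahead=id remaining=[id ) * id $]
Step 20: shift id. Stack=[E - T / ( E + id] ptr=10 lookahead=) remaining=[) * id $]
Step 21: reduce F->id. Stack=[E - T / ( E + F] ptr=10 lookahead=) remaining=[) * id $]
Step 22: reduce T->F. Stack=[E - T / ( E + T] ptr=10 lookahead=) remaining=[) * id $]
Step 23: reduce E->E + T. Stack=[E - T / ( E] ptr=10 lookahead=) remaining=[) * id $]
Step 24: shift ). Stack=[E - T / ( E )] ptr=11 lookahead=* remaining=[* id $]
Step 25: reduce F->( E ). Stack=[E - T / F] ptr=11 lookahead=* remaining=[* id $]
Step 26: reduce T->T / F. Stack=[E - T] ptr=11 lookahead=* remaining=[* id $]
Step 27: shift *. Stack=[E - T *] ptr=12 lookahead=id remaining=[id $]
Step 28: shift id. Stack=[E - T * id] ptr=13 lookahead=$ remaining=[$]
Step 29: reduce F->id. Stack=[E - T * F] ptr=13 lookahead=$ remaining=[$]
Step 30: reduce T->T * F. Stack=[E - T] ptr=13 lookahead=$ remaining=[$]
Step 31: reduce E->E - T. Stack=[E] ptr=13 lookahead=$ remaining=[$]
Step 32: accept. Stack=[E] ptr=13 lookahead=$ remaining=[$]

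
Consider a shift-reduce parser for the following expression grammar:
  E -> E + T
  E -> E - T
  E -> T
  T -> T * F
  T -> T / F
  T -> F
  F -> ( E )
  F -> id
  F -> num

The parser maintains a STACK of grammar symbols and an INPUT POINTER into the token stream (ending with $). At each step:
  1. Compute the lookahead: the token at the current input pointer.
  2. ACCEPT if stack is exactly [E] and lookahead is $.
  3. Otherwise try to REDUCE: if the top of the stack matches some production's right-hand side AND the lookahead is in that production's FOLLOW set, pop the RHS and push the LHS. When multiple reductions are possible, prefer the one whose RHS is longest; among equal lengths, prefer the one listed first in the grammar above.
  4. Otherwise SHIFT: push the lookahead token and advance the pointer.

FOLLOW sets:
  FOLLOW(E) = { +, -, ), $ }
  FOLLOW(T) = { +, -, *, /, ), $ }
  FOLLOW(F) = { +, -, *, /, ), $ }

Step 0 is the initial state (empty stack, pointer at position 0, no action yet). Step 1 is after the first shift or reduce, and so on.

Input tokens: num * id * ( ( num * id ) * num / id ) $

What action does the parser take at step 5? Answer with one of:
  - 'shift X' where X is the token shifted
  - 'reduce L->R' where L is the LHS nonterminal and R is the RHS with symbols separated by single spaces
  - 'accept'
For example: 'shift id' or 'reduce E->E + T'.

Step 1: shift num. Stack=[num] ptr=1 lookahead=* remaining=[* id * ( ( num * id ) * num / id ) $]
Step 2: reduce F->num. Stack=[F] ptr=1 lookahead=* remaining=[* id * ( ( num * id ) * num / id ) $]
Step 3: reduce T->F. Stack=[T] ptr=1 lookahead=* remaining=[* id * ( ( num * id ) * num / id ) $]
Step 4: shift *. Stack=[T *] ptr=2 lookahead=id remaining=[id * ( ( num * id ) * num / id ) $]
Step 5: shift id. Stack=[T * id] ptr=3 lookahead=* remaining=[* ( ( num * id ) * num / id ) $]

Answer: shift id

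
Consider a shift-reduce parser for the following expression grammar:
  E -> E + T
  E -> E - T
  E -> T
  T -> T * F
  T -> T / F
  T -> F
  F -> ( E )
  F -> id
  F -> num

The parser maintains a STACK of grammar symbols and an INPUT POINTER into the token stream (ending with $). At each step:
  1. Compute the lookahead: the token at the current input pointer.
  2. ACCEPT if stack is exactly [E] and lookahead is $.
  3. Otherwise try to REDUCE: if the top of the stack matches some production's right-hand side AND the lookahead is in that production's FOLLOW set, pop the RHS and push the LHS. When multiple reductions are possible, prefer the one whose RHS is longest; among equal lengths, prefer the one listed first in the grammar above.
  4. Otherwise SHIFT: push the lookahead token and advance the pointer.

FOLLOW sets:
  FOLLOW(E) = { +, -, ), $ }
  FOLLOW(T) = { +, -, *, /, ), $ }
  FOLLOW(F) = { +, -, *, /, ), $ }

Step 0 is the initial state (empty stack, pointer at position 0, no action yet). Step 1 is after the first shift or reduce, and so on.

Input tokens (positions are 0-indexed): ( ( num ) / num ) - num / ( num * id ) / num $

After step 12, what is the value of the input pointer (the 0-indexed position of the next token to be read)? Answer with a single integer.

Answer: 6

Derivation:
Step 1: shift (. Stack=[(] ptr=1 lookahead=( remaining=[( num ) / num ) - num / ( num * id ) / num $]
Step 2: shift (. Stack=[( (] ptr=2 lookahead=num remaining=[num ) / num ) - num / ( num * id ) / num $]
Step 3: shift num. Stack=[( ( num] ptr=3 lookahead=) remaining=[) / num ) - num / ( num * id ) / num $]
Step 4: reduce F->num. Stack=[( ( F] ptr=3 lookahead=) remaining=[) / num ) - num / ( num * id ) / num $]
Step 5: reduce T->F. Stack=[( ( T] ptr=3 lookahead=) remaining=[) / num ) - num / ( num * id ) / num $]
Step 6: reduce E->T. Stack=[( ( E] ptr=3 lookahead=) remaining=[) / num ) - num / ( num * id ) / num $]
Step 7: shift ). Stack=[( ( E )] ptr=4 lookahead=/ remaining=[/ num ) - num / ( num * id ) / num $]
Step 8: reduce F->( E ). Stack=[( F] ptr=4 lookahead=/ remaining=[/ num ) - num / ( num * id ) / num $]
Step 9: reduce T->F. Stack=[( T] ptr=4 lookahead=/ remaining=[/ num ) - num / ( num * id ) / num $]
Step 10: shift /. Stack=[( T /] ptr=5 lookahead=num remaining=[num ) - num / ( num * id ) / num $]
Step 11: shift num. Stack=[( T / num] ptr=6 lookahead=) remaining=[) - num / ( num * id ) / num $]
Step 12: reduce F->num. Stack=[( T / F] ptr=6 lookahead=) remaining=[) - num / ( num * id ) / num $]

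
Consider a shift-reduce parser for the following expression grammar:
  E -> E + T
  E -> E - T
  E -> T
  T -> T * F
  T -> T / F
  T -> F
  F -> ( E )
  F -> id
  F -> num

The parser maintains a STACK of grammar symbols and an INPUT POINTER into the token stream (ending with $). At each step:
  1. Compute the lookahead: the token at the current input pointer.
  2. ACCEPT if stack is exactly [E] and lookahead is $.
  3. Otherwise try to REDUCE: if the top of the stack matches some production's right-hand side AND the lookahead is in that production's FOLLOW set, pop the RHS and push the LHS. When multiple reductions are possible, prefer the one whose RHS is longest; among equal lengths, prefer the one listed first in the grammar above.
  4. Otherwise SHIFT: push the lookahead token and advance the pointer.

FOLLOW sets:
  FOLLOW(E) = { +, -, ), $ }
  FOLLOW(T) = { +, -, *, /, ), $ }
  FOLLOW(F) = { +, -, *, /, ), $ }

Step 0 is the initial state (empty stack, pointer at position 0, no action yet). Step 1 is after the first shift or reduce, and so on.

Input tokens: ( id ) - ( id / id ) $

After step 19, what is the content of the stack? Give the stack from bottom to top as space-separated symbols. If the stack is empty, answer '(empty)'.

Answer: E - ( E

Derivation:
Step 1: shift (. Stack=[(] ptr=1 lookahead=id remaining=[id ) - ( id / id ) $]
Step 2: shift id. Stack=[( id] ptr=2 lookahead=) remaining=[) - ( id / id ) $]
Step 3: reduce F->id. Stack=[( F] ptr=2 lookahead=) remaining=[) - ( id / id ) $]
Step 4: reduce T->F. Stack=[( T] ptr=2 lookahead=) remaining=[) - ( id / id ) $]
Step 5: reduce E->T. Stack=[( E] ptr=2 lookahead=) remaining=[) - ( id / id ) $]
Step 6: shift ). Stack=[( E )] ptr=3 lookahead=- remaining=[- ( id / id ) $]
Step 7: reduce F->( E ). Stack=[F] ptr=3 lookahead=- remaining=[- ( id / id ) $]
Step 8: reduce T->F. Stack=[T] ptr=3 lookahead=- remaining=[- ( id / id ) $]
Step 9: reduce E->T. Stack=[E] ptr=3 lookahead=- remaining=[- ( id / id ) $]
Step 10: shift -. Stack=[E -] ptr=4 lookahead=( remaining=[( id / id ) $]
Step 11: shift (. Stack=[E - (] ptr=5 lookahead=id remaining=[id / id ) $]
Step 12: shift id. Stack=[E - ( id] ptr=6 lookahead=/ remaining=[/ id ) $]
Step 13: reduce F->id. Stack=[E - ( F] ptr=6 lookahead=/ remaining=[/ id ) $]
Step 14: reduce T->F. Stack=[E - ( T] ptr=6 lookahead=/ remaining=[/ id ) $]
Step 15: shift /. Stack=[E - ( T /] ptr=7 lookahead=id remaining=[id ) $]
Step 16: shift id. Stack=[E - ( T / id] ptr=8 lookahead=) remaining=[) $]
Step 17: reduce F->id. Stack=[E - ( T / F] ptr=8 lookahead=) remaining=[) $]
Step 18: reduce T->T / F. Stack=[E - ( T] ptr=8 lookahead=) remaining=[) $]
Step 19: reduce E->T. Stack=[E - ( E] ptr=8 lookahead=) remaining=[) $]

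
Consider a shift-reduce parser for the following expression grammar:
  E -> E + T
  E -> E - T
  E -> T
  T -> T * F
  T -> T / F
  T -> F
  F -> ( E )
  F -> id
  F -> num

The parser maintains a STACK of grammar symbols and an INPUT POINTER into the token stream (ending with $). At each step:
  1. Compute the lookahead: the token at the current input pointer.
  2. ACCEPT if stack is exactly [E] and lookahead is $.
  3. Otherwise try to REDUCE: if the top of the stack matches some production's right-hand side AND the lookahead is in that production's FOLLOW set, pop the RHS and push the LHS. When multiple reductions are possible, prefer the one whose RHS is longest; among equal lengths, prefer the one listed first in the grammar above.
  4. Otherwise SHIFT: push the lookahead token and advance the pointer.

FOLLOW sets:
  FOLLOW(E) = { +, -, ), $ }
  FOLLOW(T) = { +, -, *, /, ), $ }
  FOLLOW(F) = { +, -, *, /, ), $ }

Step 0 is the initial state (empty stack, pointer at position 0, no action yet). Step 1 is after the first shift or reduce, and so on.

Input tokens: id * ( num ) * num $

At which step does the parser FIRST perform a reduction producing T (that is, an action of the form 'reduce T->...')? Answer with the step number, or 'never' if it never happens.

Answer: 3

Derivation:
Step 1: shift id. Stack=[id] ptr=1 lookahead=* remaining=[* ( num ) * num $]
Step 2: reduce F->id. Stack=[F] ptr=1 lookahead=* remaining=[* ( num ) * num $]
Step 3: reduce T->F. Stack=[T] ptr=1 lookahead=* remaining=[* ( num ) * num $]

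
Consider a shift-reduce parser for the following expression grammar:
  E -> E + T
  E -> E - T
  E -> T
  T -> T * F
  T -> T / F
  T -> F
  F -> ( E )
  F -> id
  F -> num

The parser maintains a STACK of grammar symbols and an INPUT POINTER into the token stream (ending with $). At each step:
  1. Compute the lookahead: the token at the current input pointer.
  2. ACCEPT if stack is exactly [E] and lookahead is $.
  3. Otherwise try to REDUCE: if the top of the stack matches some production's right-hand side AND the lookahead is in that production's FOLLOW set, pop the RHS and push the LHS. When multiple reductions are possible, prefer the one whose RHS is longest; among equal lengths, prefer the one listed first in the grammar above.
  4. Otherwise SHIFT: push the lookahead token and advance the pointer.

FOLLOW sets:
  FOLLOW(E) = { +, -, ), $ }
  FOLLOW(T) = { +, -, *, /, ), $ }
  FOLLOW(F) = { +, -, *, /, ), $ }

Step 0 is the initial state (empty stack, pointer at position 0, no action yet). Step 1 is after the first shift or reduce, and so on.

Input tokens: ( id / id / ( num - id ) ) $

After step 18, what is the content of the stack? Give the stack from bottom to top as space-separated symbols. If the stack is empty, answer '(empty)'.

Answer: ( T / ( E - T

Derivation:
Step 1: shift (. Stack=[(] ptr=1 lookahead=id remaining=[id / id / ( num - id ) ) $]
Step 2: shift id. Stack=[( id] ptr=2 lookahead=/ remaining=[/ id / ( num - id ) ) $]
Step 3: reduce F->id. Stack=[( F] ptr=2 lookahead=/ remaining=[/ id / ( num - id ) ) $]
Step 4: reduce T->F. Stack=[( T] ptr=2 lookahead=/ remaining=[/ id / ( num - id ) ) $]
Step 5: shift /. Stack=[( T /] ptr=3 lookahead=id remaining=[id / ( num - id ) ) $]
Step 6: shift id. Stack=[( T / id] ptr=4 lookahead=/ remaining=[/ ( num - id ) ) $]
Step 7: reduce F->id. Stack=[( T / F] ptr=4 lookahead=/ remaining=[/ ( num - id ) ) $]
Step 8: reduce T->T / F. Stack=[( T] ptr=4 lookahead=/ remaining=[/ ( num - id ) ) $]
Step 9: shift /. Stack=[( T /] ptr=5 lookahead=( remaining=[( num - id ) ) $]
Step 10: shift (. Stack=[( T / (] ptr=6 lookahead=num remaining=[num - id ) ) $]
Step 11: shift num. Stack=[( T / ( num] ptr=7 lookahead=- remaining=[- id ) ) $]
Step 12: reduce F->num. Stack=[( T / ( F] ptr=7 lookahead=- remaining=[- id ) ) $]
Step 13: reduce T->F. Stack=[( T / ( T] ptr=7 lookahead=- remaining=[- id ) ) $]
Step 14: reduce E->T. Stack=[( T / ( E] ptr=7 lookahead=- remaining=[- id ) ) $]
Step 15: shift -. Stack=[( T / ( E -] ptr=8 lookahead=id remaining=[id ) ) $]
Step 16: shift id. Stack=[( T / ( E - id] ptr=9 lookahead=) remaining=[) ) $]
Step 17: reduce F->id. Stack=[( T / ( E - F] ptr=9 lookahead=) remaining=[) ) $]
Step 18: reduce T->F. Stack=[( T / ( E - T] ptr=9 lookahead=) remaining=[) ) $]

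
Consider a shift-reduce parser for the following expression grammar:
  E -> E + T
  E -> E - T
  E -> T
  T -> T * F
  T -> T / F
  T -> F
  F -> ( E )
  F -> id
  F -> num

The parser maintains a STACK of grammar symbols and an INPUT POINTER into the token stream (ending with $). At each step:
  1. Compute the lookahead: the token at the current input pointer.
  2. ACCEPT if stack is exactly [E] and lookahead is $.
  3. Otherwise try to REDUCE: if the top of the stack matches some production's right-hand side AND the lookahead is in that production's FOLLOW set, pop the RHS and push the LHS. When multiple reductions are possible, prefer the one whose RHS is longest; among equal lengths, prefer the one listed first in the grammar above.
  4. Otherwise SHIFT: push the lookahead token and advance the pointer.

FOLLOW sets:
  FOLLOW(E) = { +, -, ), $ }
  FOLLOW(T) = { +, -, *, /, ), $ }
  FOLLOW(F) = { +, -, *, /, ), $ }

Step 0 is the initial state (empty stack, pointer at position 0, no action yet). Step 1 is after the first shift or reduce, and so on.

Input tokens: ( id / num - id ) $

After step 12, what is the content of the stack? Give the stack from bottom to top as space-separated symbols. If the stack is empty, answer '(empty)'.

Answer: ( E - F

Derivation:
Step 1: shift (. Stack=[(] ptr=1 lookahead=id remaining=[id / num - id ) $]
Step 2: shift id. Stack=[( id] ptr=2 lookahead=/ remaining=[/ num - id ) $]
Step 3: reduce F->id. Stack=[( F] ptr=2 lookahead=/ remaining=[/ num - id ) $]
Step 4: reduce T->F. Stack=[( T] ptr=2 lookahead=/ remaining=[/ num - id ) $]
Step 5: shift /. Stack=[( T /] ptr=3 lookahead=num remaining=[num - id ) $]
Step 6: shift num. Stack=[( T / num] ptr=4 lookahead=- remaining=[- id ) $]
Step 7: reduce F->num. Stack=[( T / F] ptr=4 lookahead=- remaining=[- id ) $]
Step 8: reduce T->T / F. Stack=[( T] ptr=4 lookahead=- remaining=[- id ) $]
Step 9: reduce E->T. Stack=[( E] ptr=4 lookahead=- remaining=[- id ) $]
Step 10: shift -. Stack=[( E -] ptr=5 lookahead=id remaining=[id ) $]
Step 11: shift id. Stack=[( E - id] ptr=6 lookahead=) remaining=[) $]
Step 12: reduce F->id. Stack=[( E - F] ptr=6 lookahead=) remaining=[) $]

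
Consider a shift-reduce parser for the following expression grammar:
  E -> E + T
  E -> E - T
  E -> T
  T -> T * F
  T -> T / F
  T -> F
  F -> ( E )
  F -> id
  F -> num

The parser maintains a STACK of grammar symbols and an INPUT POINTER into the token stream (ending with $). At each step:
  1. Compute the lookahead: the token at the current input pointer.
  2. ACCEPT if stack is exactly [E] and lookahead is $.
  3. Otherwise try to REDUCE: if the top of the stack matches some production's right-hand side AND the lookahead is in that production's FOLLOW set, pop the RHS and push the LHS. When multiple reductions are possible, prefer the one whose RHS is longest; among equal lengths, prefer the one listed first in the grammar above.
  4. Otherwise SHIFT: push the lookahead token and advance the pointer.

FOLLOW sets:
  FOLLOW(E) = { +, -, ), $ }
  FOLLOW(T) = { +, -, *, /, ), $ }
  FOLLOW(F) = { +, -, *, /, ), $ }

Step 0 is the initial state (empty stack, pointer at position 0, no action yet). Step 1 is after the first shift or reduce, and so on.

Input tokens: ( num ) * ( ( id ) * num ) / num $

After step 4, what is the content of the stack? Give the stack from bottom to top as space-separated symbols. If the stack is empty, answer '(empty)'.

Step 1: shift (. Stack=[(] ptr=1 lookahead=num remaining=[num ) * ( ( id ) * num ) / num $]
Step 2: shift num. Stack=[( num] ptr=2 lookahead=) remaining=[) * ( ( id ) * num ) / num $]
Step 3: reduce F->num. Stack=[( F] ptr=2 lookahead=) remaining=[) * ( ( id ) * num ) / num $]
Step 4: reduce T->F. Stack=[( T] ptr=2 lookahead=) remaining=[) * ( ( id ) * num ) / num $]

Answer: ( T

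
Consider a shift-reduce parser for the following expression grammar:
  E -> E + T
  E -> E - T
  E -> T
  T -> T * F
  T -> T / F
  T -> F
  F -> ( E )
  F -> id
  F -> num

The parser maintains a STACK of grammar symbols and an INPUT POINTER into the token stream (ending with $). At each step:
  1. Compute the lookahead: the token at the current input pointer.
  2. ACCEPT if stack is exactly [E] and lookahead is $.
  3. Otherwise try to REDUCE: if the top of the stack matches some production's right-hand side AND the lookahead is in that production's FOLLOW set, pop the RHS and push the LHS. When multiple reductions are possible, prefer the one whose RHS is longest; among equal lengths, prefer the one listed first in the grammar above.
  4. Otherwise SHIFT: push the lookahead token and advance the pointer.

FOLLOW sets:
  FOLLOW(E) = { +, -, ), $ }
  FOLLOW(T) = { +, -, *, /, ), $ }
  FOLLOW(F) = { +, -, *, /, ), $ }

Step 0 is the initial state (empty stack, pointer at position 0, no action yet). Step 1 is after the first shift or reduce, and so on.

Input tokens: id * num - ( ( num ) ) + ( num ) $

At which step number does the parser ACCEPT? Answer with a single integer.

Answer: 34

Derivation:
Step 1: shift id. Stack=[id] ptr=1 lookahead=* remaining=[* num - ( ( num ) ) + ( num ) $]
Step 2: reduce F->id. Stack=[F] ptr=1 lookahead=* remaining=[* num - ( ( num ) ) + ( num ) $]
Step 3: reduce T->F. Stack=[T] ptr=1 lookahead=* remaining=[* num - ( ( num ) ) + ( num ) $]
Step 4: shift *. Stack=[T *] ptr=2 lookahead=num remaining=[num - ( ( num ) ) + ( num ) $]
Step 5: shift num. Stack=[T * num] ptr=3 lookahead=- remaining=[- ( ( num ) ) + ( num ) $]
Step 6: reduce F->num. Stack=[T * F] ptr=3 lookahead=- remaining=[- ( ( num ) ) + ( num ) $]
Step 7: reduce T->T * F. Stack=[T] ptr=3 lookahead=- remaining=[- ( ( num ) ) + ( num ) $]
Step 8: reduce E->T. Stack=[E] ptr=3 lookahead=- remaining=[- ( ( num ) ) + ( num ) $]
Step 9: shift -. Stack=[E -] ptr=4 lookahead=( remaining=[( ( num ) ) + ( num ) $]
Step 10: shift (. Stack=[E - (] ptr=5 lookahead=( remaining=[( num ) ) + ( num ) $]
Step 11: shift (. Stack=[E - ( (] ptr=6 lookahead=num remaining=[num ) ) + ( num ) $]
Step 12: shift num. Stack=[E - ( ( num] ptr=7 lookahead=) remaining=[) ) + ( num ) $]
Step 13: reduce F->num. Stack=[E - ( ( F] ptr=7 lookahead=) remaining=[) ) + ( num ) $]
Step 14: reduce T->F. Stack=[E - ( ( T] ptr=7 lookahead=) remaining=[) ) + ( num ) $]
Step 15: reduce E->T. Stack=[E - ( ( E] ptr=7 lookahead=) remaining=[) ) + ( num ) $]
Step 16: shift ). Stack=[E - ( ( E )] ptr=8 lookahead=) remaining=[) + ( num ) $]
Step 17: reduce F->( E ). Stack=[E - ( F] ptr=8 lookahead=) remaining=[) + ( num ) $]
Step 18: reduce T->F. Stack=[E - ( T] ptr=8 lookahead=) remaining=[) + ( num ) $]
Step 19: reduce E->T. Stack=[E - ( E] ptr=8 lookahead=) remaining=[) + ( num ) $]
Step 20: shift ). Stack=[E - ( E )] ptr=9 lookahead=+ remaining=[+ ( num ) $]
Step 21: reduce F->( E ). Stack=[E - F] ptr=9 lookahead=+ remaining=[+ ( num ) $]
Step 22: reduce T->F. Stack=[E - T] ptr=9 lookahead=+ remaining=[+ ( num ) $]
Step 23: reduce E->E - T. Stack=[E] ptr=9 lookahead=+ remaining=[+ ( num ) $]
Step 24: shift +. Stack=[E +] ptr=10 lookahead=( remaining=[( num ) $]
Step 25: shift (. Stack=[E + (] ptr=11 lookahead=num remaining=[num ) $]
Step 26: shift num. Stack=[E + ( num] ptr=12 lookahead=) remaining=[) $]
Step 27: reduce F->num. Stack=[E + ( F] ptr=12 lookahead=) remaining=[) $]
Step 28: reduce T->F. Stack=[E + ( T] ptr=12 lookahead=) remaining=[) $]
Step 29: reduce E->T. Stack=[E + ( E] ptr=12 lookahead=) remaining=[) $]
Step 30: shift ). Stack=[E + ( E )] ptr=13 lookahead=$ remaining=[$]
Step 31: reduce F->( E ). Stack=[E + F] ptr=13 lookahead=$ remaining=[$]
Step 32: reduce T->F. Stack=[E + T] ptr=13 lookahead=$ remaining=[$]
Step 33: reduce E->E + T. Stack=[E] ptr=13 lookahead=$ remaining=[$]
Step 34: accept. Stack=[E] ptr=13 lookahead=$ remaining=[$]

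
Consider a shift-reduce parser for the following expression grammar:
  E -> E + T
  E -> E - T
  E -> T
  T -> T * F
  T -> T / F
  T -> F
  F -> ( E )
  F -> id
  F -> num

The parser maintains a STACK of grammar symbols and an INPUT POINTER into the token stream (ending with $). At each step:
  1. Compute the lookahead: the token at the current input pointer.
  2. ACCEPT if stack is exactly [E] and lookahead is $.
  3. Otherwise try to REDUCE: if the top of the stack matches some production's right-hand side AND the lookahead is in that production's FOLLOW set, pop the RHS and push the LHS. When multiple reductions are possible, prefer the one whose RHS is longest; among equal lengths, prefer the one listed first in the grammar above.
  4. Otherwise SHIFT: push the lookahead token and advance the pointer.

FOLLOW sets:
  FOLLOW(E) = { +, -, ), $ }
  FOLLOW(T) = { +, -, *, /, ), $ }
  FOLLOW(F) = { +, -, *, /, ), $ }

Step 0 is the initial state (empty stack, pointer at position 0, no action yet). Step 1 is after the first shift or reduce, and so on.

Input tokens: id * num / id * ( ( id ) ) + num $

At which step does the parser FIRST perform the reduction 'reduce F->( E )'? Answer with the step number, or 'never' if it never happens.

Answer: 20

Derivation:
Step 1: shift id. Stack=[id] ptr=1 lookahead=* remaining=[* num / id * ( ( id ) ) + num $]
Step 2: reduce F->id. Stack=[F] ptr=1 lookahead=* remaining=[* num / id * ( ( id ) ) + num $]
Step 3: reduce T->F. Stack=[T] ptr=1 lookahead=* remaining=[* num / id * ( ( id ) ) + num $]
Step 4: shift *. Stack=[T *] ptr=2 lookahead=num remaining=[num / id * ( ( id ) ) + num $]
Step 5: shift num. Stack=[T * num] ptr=3 lookahead=/ remaining=[/ id * ( ( id ) ) + num $]
Step 6: reduce F->num. Stack=[T * F] ptr=3 lookahead=/ remaining=[/ id * ( ( id ) ) + num $]
Step 7: reduce T->T * F. Stack=[T] ptr=3 lookahead=/ remaining=[/ id * ( ( id ) ) + num $]
Step 8: shift /. Stack=[T /] ptr=4 lookahead=id remaining=[id * ( ( id ) ) + num $]
Step 9: shift id. Stack=[T / id] ptr=5 lookahead=* remaining=[* ( ( id ) ) + num $]
Step 10: reduce F->id. Stack=[T / F] ptr=5 lookahead=* remaining=[* ( ( id ) ) + num $]
Step 11: reduce T->T / F. Stack=[T] ptr=5 lookahead=* remaining=[* ( ( id ) ) + num $]
Step 12: shift *. Stack=[T *] ptr=6 lookahead=( remaining=[( ( id ) ) + num $]
Step 13: shift (. Stack=[T * (] ptr=7 lookahead=( remaining=[( id ) ) + num $]
Step 14: shift (. Stack=[T * ( (] ptr=8 lookahead=id remaining=[id ) ) + num $]
Step 15: shift id. Stack=[T * ( ( id] ptr=9 lookahead=) remaining=[) ) + num $]
Step 16: reduce F->id. Stack=[T * ( ( F] ptr=9 lookahead=) remaining=[) ) + num $]
Step 17: reduce T->F. Stack=[T * ( ( T] ptr=9 lookahead=) remaining=[) ) + num $]
Step 18: reduce E->T. Stack=[T * ( ( E] ptr=9 lookahead=) remaining=[) ) + num $]
Step 19: shift ). Stack=[T * ( ( E )] ptr=10 lookahead=) remaining=[) + num $]
Step 20: reduce F->( E ). Stack=[T * ( F] ptr=10 lookahead=) remaining=[) + num $]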